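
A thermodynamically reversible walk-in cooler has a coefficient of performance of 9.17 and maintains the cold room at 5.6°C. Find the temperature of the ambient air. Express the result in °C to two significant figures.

36 °C

COP_R = T_C/(T_H − T_C) gives T_H − T_C = T_C/COP.
With T_C = 278.75 K, T_H = 278.75 × (1 + 1/9.17) = 309.15 K.
Converting, 309.15 K = 36.00°C.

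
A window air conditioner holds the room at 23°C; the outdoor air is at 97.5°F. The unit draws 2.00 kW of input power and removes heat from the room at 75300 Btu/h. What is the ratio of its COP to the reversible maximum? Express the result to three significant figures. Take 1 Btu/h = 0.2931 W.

0.499

Converting, Q̇_C = 75300 Btu/h = 22.07 kW, so COP_actual = Q̇_C/Ẇ = 22.07/2.000 = 11.04.
In absolute terms T_C = 296.15 K and T_H = 309.54 K, so ΔT = 13.39 K.
COP_Carnot = T_C/ΔT = 296.15/13.39 = 22.12.
η_II = COP_actual/COP_Carnot = 11.04/22.12 = 0.4989.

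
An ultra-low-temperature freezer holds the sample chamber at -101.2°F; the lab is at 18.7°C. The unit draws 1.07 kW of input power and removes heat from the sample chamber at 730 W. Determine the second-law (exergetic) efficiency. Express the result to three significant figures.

0.318

Converting, Q̇_C = 730.0 W = 0.7300 kW, so COP_actual = Q̇_C/Ẇ = 0.7300/1.070 = 0.6822.
In absolute terms T_C = 199.15 K and T_H = 291.85 K, so ΔT = 92.70 K.
COP_Carnot = T_C/ΔT = 199.15/92.70 = 2.148.
η_II = COP_actual/COP_Carnot = 0.6822/2.148 = 0.3176.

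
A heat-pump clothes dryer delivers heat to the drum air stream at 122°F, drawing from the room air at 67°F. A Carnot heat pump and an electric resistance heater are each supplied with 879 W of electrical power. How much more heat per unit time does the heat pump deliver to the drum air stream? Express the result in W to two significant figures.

In absolute terms T_C = 292.59 K and T_H = 323.15 K, so ΔT = 30.56 K.
COP_Carnot = T_H/ΔT = 323.15/30.56 = 10.58.
The heat pump delivers Q̇_H = COP × Ẇ = 9296 W; the resistance heater delivers Ẇ = 879.0 W.
Extra = (COP − 1)·Ẇ = 8417 W.

8400 W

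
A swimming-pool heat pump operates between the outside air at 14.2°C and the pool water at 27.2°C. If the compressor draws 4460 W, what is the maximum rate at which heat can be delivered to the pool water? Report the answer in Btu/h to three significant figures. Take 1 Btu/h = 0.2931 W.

In absolute terms T_C = 287.35 K and T_H = 300.35 K, so ΔT = 13.00 K.
COP_Carnot = T_H/ΔT = 300.35/13.00 = 23.10.
Q̇_max = COP_Carnot × Ẇ = 23.10 × 4460 W = 103000 W = 351600 Btu/h.

352000 Btu/h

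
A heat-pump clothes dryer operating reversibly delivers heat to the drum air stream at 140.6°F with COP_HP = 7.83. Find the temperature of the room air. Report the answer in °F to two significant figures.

COP_HP = T_H/(T_H − T_C) gives T_H − T_C = T_H/COP.
With T_H = 333.48 K, T_C = 333.48 × (1 − 1/7.83) = 290.89 K.
Converting, 290.89 K = 63.94°F.

64 °F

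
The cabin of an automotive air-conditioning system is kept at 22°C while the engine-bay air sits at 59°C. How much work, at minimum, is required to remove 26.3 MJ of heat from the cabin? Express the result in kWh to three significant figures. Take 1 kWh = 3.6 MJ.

0.916 kWh

In absolute terms T_C = 295.15 K and T_H = 332.15 K, so ΔT = 37.00 K.
The reversible limit is COP_R = T_C/ΔT = 7.977, so W_min = Q_C/COP = Q_C·ΔT/T_C.
W_min = 26.30 × 37.00/295.15 = 3.297 MJ = 0.9158 kWh.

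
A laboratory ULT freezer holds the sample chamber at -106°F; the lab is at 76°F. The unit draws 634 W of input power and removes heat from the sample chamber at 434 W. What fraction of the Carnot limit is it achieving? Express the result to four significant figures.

0.3523

COP_actual = Q̇_C/Ẇ = 434.0/634.0 = 0.6845.
In absolute terms T_C = 196.48 K and T_H = 297.59 K, so ΔT = 101.1 K.
COP_Carnot = T_C/ΔT = 196.48/101.1 = 1.943.
η_II = COP_actual/COP_Carnot = 0.6845/1.943 = 0.3523.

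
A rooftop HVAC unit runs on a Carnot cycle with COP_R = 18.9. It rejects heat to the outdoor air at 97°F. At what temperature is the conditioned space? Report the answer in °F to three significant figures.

69.0 °F

For a Carnot refrigerator COP_R = T_C/(T_H − T_C), so T_C = COP·T_H/(1 + COP).
With T_H = 309.26 K, T_C = 18.9 × 309.26/19.90 = 293.72 K.
Converting, 293.72 K = 69.03°F.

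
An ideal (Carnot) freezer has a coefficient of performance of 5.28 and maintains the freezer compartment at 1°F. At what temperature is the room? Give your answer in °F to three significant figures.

COP_R = T_C/(T_H − T_C) gives T_H − T_C = T_C/COP.
With T_C = 255.93 K, T_H = 255.93 × (1 + 1/5.28) = 304.40 K.
Converting, 304.40 K = 88.25°F.

88.2 °F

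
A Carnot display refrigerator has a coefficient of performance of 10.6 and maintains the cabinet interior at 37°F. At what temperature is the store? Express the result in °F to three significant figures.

COP_R = T_C/(T_H − T_C) gives T_H − T_C = T_C/COP.
With T_C = 275.93 K, T_H = 275.93 × (1 + 1/10.6) = 301.96 K.
Converting, 301.96 K = 83.86°F.

83.9 °F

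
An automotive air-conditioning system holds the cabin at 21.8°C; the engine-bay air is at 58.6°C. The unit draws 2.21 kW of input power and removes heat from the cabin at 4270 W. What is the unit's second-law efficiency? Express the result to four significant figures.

Converting, Q̇_C = 4270 W = 4.270 kW, so COP_actual = Q̇_C/Ẇ = 4.270/2.210 = 1.932.
In absolute terms T_C = 294.95 K and T_H = 331.75 K, so ΔT = 36.80 K.
COP_Carnot = T_C/ΔT = 294.95/36.80 = 8.015.
η_II = COP_actual/COP_Carnot = 1.932/8.015 = 0.2411.

0.2411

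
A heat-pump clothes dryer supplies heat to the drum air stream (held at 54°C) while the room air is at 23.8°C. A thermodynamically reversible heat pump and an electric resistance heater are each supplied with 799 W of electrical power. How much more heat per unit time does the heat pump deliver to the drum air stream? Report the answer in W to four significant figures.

In absolute terms T_C = 296.95 K and T_H = 327.15 K, so ΔT = 30.20 K.
COP_Carnot = T_H/ΔT = 327.15/30.20 = 10.83.
The heat pump delivers Q̇_H = COP × Ẇ = 8655 W; the resistance heater delivers Ẇ = 799.0 W.
Extra = (COP − 1)·Ẇ = 7856 W.

7856 W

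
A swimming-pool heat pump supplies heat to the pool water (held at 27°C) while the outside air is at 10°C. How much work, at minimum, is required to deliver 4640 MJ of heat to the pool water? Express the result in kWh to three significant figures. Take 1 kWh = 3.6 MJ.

73.0 kWh

In absolute terms T_C = 283.15 K and T_H = 300.15 K, so ΔT = 17.00 K.
The reversible limit is COP_HP = T_H/ΔT = 17.66, so W_min = Q_H/COP = Q_H·ΔT/T_H.
W_min = 4640 × 17.00/300.15 = 262.8 MJ = 73.00 kWh.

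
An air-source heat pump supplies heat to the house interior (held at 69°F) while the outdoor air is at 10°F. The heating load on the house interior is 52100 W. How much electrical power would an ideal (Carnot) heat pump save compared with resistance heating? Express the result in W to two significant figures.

In absolute terms T_C = 260.93 K and T_H = 293.71 K, so ΔT = 32.78 K.
COP_Carnot = T_H/ΔT = 293.71/32.78 = 8.961.
Resistance heating needs Ẇ_res = Q̇_H = 52100 W; the reversible heat pump needs only Ẇ_hp = Q̇_H/COP = 5814 W.
Saving = 52100 − 5814 = 46290 W.

46000 W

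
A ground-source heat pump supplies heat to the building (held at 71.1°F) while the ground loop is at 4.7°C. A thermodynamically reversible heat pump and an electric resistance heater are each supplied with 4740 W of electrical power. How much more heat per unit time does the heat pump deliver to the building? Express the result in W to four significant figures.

77370 W

In absolute terms T_C = 277.85 K and T_H = 294.87 K, so ΔT = 17.02 K.
COP_Carnot = T_H/ΔT = 294.87/17.02 = 17.32.
The heat pump delivers Q̇_H = COP × Ẇ = 82110 W; the resistance heater delivers Ẇ = 4740 W.
Extra = (COP − 1)·Ẇ = 77370 W.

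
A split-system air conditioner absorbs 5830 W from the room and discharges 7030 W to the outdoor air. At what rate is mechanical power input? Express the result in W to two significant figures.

1200 W

For a cyclic device the first law requires Q̇_H = Q̇_C + Ẇ.
Ẇ = Q̇_H − Q̇_C = 1200 W.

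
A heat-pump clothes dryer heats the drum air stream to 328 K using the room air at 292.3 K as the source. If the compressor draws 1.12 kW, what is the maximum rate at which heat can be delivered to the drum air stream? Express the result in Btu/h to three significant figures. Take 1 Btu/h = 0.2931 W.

The reservoir spacing is ΔT = 328 − 292.3 = 35.70 K.
COP_Carnot = T_H/ΔT = 328.00/35.70 = 9.188.
Q̇_max = COP_Carnot × Ẇ = 9.188 × 1.120 kW = 10.29 kW = 35110 Btu/h.

35100 Btu/h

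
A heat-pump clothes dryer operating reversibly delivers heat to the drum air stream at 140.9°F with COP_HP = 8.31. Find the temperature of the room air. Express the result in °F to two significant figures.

69 °F

COP_HP = T_H/(T_H − T_C) gives T_H − T_C = T_H/COP.
With T_H = 333.65 K, T_C = 333.65 × (1 − 1/8.31) = 293.50 K.
Converting, 293.50 K = 68.63°F.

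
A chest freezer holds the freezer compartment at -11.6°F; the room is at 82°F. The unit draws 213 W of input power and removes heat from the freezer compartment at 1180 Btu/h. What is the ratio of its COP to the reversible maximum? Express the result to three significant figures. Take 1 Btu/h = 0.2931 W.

Converting, Q̇_C = 1180 Btu/h = 345.9 W, so COP_actual = Q̇_C/Ẇ = 345.9/213.0 = 1.624.
In absolute terms T_C = 248.93 K and T_H = 300.93 K, so ΔT = 52.00 K.
COP_Carnot = T_C/ΔT = 248.93/52.00 = 4.787.
η_II = COP_actual/COP_Carnot = 1.624/4.787 = 0.3392.

0.339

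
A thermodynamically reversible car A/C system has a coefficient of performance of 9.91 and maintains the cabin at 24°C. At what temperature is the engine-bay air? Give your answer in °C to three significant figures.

54.0 °C

COP_R = T_C/(T_H − T_C) gives T_H − T_C = T_C/COP.
With T_C = 297.15 K, T_H = 297.15 × (1 + 1/9.91) = 327.13 K.
Converting, 327.13 K = 53.98°C.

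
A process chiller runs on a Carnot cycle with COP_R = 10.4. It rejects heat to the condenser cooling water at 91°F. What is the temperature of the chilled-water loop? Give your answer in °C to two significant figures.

5.9 °C

For a Carnot refrigerator COP_R = T_C/(T_H − T_C), so T_C = COP·T_H/(1 + COP).
With T_H = 305.93 K, T_C = 10.4 × 305.93/11.40 = 279.09 K.
Converting, 279.09 K = 5.94°C.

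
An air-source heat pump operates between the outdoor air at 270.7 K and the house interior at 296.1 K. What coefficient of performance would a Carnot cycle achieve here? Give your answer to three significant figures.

11.7

The reservoir spacing is ΔT = 296.1 − 270.7 = 25.40 K.
For a reversible cycle, COP_Carnot = T_H/ΔT = 296.10/25.40 = 11.66.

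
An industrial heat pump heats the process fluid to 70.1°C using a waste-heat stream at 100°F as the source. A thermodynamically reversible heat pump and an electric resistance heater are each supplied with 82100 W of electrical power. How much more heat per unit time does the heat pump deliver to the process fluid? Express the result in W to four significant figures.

789800 W

In absolute terms T_C = 310.93 K and T_H = 343.25 K, so ΔT = 32.32 K.
COP_Carnot = T_H/ΔT = 343.25/32.32 = 10.62.
The heat pump delivers Q̇_H = COP × Ẇ = 871900 W; the resistance heater delivers Ẇ = 82100 W.
Extra = (COP − 1)·Ẇ = 789800 W.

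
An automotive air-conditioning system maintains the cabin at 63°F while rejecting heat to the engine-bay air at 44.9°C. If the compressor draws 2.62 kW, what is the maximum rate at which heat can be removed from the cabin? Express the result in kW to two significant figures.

27 kW

In absolute terms T_C = 290.37 K and T_H = 318.05 K, so ΔT = 27.68 K.
COP_Carnot = T_C/ΔT = 290.37/27.68 = 10.49.
Q̇_max = COP_Carnot × Ẇ = 10.49 × 2.620 kW = 27.49 kW.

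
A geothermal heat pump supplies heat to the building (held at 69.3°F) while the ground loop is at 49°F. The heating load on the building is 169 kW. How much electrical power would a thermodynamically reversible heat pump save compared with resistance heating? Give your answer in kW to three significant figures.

In absolute terms T_C = 282.59 K and T_H = 293.87 K, so ΔT = 11.28 K.
COP_Carnot = T_H/ΔT = 293.87/11.28 = 26.06.
Resistance heating needs Ẇ_res = Q̇_H = 169.0 kW; the reversible heat pump needs only Ẇ_hp = Q̇_H/COP = 6.486 kW.
Saving = 169.0 − 6.486 = 162.5 kW.

163 kW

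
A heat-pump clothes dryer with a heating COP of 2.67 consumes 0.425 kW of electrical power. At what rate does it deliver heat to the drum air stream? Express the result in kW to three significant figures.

Q̇_H = COP_HP × Ẇ = 2.67 × 0.4250 = 1.135 kW.

1.13 kW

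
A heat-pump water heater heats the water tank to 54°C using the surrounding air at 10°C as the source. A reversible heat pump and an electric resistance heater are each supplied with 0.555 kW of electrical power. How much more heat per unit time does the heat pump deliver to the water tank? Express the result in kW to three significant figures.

3.57 kW

In absolute terms T_C = 283.15 K and T_H = 327.15 K, so ΔT = 44.00 K.
COP_Carnot = T_H/ΔT = 327.15/44.00 = 7.435.
The heat pump delivers Q̇_H = COP × Ẇ = 4.127 kW; the resistance heater delivers Ẇ = 0.5550 kW.
Extra = (COP − 1)·Ẇ = 3.572 kW.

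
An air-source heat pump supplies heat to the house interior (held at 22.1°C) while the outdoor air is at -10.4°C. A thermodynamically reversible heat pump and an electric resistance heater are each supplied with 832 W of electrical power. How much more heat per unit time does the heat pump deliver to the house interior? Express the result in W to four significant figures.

In absolute terms T_C = 262.75 K and T_H = 295.25 K, so ΔT = 32.50 K.
COP_Carnot = T_H/ΔT = 295.25/32.50 = 9.085.
The heat pump delivers Q̇_H = COP × Ẇ = 7558 W; the resistance heater delivers Ẇ = 832.0 W.
Extra = (COP − 1)·Ẇ = 6726 W.

6726 W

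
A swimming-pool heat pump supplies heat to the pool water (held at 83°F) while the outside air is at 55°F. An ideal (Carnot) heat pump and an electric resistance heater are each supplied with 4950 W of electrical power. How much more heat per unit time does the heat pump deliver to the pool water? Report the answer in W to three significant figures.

91000 W

In absolute terms T_C = 285.93 K and T_H = 301.48 K, so ΔT = 15.56 K.
COP_Carnot = T_H/ΔT = 301.48/15.56 = 19.38.
The heat pump delivers Q̇_H = COP × Ẇ = 95940 W; the resistance heater delivers Ẇ = 4950 W.
Extra = (COP − 1)·Ẇ = 90990 W.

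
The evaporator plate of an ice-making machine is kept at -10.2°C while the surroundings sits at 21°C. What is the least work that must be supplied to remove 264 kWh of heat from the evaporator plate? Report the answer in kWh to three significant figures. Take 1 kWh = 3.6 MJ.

In absolute terms T_C = 262.95 K and T_H = 294.15 K, so ΔT = 31.20 K.
The reversible limit is COP_R = T_C/ΔT = 8.428, so W_min = Q_C/COP = Q_C·ΔT/T_C.
W_min = 264.0 × 31.20/262.95 = 31.32 kWh.

31.3 kWh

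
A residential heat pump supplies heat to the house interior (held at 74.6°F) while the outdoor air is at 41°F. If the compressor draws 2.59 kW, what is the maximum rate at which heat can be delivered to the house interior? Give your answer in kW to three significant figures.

41.2 kW

In absolute terms T_C = 278.15 K and T_H = 296.82 K, so ΔT = 18.67 K.
COP_Carnot = T_H/ΔT = 296.82/18.67 = 15.90.
Q̇_max = COP_Carnot × Ẇ = 15.90 × 2.590 kW = 41.18 kW.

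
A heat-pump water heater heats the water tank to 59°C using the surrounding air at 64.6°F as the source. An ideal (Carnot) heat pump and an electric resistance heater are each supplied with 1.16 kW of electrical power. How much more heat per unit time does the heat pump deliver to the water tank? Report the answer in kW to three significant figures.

In absolute terms T_C = 291.26 K and T_H = 332.15 K, so ΔT = 40.89 K.
COP_Carnot = T_H/ΔT = 332.15/40.89 = 8.123.
The heat pump delivers Q̇_H = COP × Ẇ = 9.423 kW; the resistance heater delivers Ẇ = 1.160 kW.
Extra = (COP − 1)·Ẇ = 8.263 kW.

8.26 kW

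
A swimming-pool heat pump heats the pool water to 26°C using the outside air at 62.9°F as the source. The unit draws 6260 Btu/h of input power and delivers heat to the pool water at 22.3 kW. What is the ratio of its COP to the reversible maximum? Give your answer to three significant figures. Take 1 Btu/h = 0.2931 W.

0.359

Converting, Q̇_H = 22.30 kW = 76080 Btu/h, so COP_actual = Q̇_H/Ẇ = 76080/6260 = 12.15.
In absolute terms T_C = 290.32 K and T_H = 299.15 K, so ΔT = 8.833 K.
COP_Carnot = T_H/ΔT = 299.15/8.833 = 33.87.
η_II = COP_actual/COP_Carnot = 12.15/33.87 = 0.3589.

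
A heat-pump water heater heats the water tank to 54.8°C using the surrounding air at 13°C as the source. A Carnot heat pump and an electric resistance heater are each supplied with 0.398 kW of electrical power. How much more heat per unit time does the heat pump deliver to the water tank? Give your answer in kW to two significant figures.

In absolute terms T_C = 286.15 K and T_H = 327.95 K, so ΔT = 41.80 K.
COP_Carnot = T_H/ΔT = 327.95/41.80 = 7.846.
The heat pump delivers Q̇_H = COP × Ẇ = 3.123 kW; the resistance heater delivers Ẇ = 0.3980 kW.
Extra = (COP − 1)·Ẇ = 2.725 kW.

2.7 kW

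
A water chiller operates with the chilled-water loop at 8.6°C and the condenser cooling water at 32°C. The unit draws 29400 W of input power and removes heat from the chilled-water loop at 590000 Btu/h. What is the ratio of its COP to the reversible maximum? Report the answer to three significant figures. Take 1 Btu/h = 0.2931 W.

0.489

Converting, Q̇_C = 590000 Btu/h = 172900 W, so COP_actual = Q̇_C/Ẇ = 172900/29400 = 5.882.
In absolute terms T_C = 281.75 K and T_H = 305.15 K, so ΔT = 23.40 K.
COP_Carnot = T_C/ΔT = 281.75/23.40 = 12.04.
η_II = COP_actual/COP_Carnot = 5.882/12.04 = 0.4885.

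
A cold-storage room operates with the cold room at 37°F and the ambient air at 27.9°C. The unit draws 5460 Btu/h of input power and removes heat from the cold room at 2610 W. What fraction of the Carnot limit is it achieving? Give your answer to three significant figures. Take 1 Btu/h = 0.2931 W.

Converting, Q̇_C = 2610 W = 8905 Btu/h, so COP_actual = Q̇_C/Ẇ = 8905/5460 = 1.631.
In absolute terms T_C = 275.93 K and T_H = 301.05 K, so ΔT = 25.12 K.
COP_Carnot = T_C/ΔT = 275.93/25.12 = 10.98.
η_II = COP_actual/COP_Carnot = 1.631/10.98 = 0.1485.

0.148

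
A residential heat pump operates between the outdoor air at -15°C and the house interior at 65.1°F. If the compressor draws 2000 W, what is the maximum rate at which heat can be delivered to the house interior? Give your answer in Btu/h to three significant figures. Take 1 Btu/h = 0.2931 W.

In absolute terms T_C = 258.15 K and T_H = 291.54 K, so ΔT = 33.39 K.
COP_Carnot = T_H/ΔT = 291.54/33.39 = 8.732.
Q̇_max = COP_Carnot × Ẇ = 8.732 × 2000 W = 17460 W = 59580 Btu/h.

59600 Btu/h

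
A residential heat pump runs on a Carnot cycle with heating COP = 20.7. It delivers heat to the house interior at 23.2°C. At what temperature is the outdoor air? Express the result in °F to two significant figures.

COP_HP = T_H/(T_H − T_C) gives T_H − T_C = T_H/COP.
With T_H = 296.35 K, T_C = 296.35 × (1 − 1/20.7) = 282.03 K.
Converting, 282.03 K = 47.99°F.

48 °F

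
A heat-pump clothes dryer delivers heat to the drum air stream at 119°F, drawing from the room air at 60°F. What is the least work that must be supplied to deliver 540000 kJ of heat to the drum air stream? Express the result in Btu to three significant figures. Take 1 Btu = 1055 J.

52200 Btu

In absolute terms T_C = 288.71 K and T_H = 321.48 K, so ΔT = 32.78 K.
The reversible limit is COP_HP = T_H/ΔT = 9.808, so W_min = Q_H/COP = Q_H·ΔT/T_H.
W_min = 540000 × 32.78/321.48 = 55060 kJ = 52190 Btu.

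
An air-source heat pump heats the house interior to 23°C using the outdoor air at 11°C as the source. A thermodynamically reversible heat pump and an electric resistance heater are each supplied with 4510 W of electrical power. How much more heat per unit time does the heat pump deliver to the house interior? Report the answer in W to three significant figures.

In absolute terms T_C = 284.15 K and T_H = 296.15 K, so ΔT = 12.00 K.
COP_Carnot = T_H/ΔT = 296.15/12.00 = 24.68.
The heat pump delivers Q̇_H = COP × Ẇ = 111300 W; the resistance heater delivers Ẇ = 4510 W.
Extra = (COP − 1)·Ẇ = 106800 W.

107000 W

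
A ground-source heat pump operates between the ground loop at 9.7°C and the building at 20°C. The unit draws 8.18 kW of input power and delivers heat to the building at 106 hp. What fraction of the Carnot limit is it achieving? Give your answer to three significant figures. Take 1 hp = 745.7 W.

0.340

Converting, Q̇_H = 106.0 hp = 79.04 kW, so COP_actual = Q̇_H/Ẇ = 79.04/8.180 = 9.663.
In absolute terms T_C = 282.85 K and T_H = 293.15 K, so ΔT = 10.30 K.
COP_Carnot = T_H/ΔT = 293.15/10.30 = 28.46.
η_II = COP_actual/COP_Carnot = 9.663/28.46 = 0.3395.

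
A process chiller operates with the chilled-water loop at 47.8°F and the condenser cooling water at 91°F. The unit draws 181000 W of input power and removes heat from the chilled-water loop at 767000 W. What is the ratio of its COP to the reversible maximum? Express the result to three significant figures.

0.361

COP_actual = Q̇_C/Ẇ = 767000/181000 = 4.238.
In absolute terms T_C = 281.93 K and T_H = 305.93 K, so ΔT = 24.00 K.
COP_Carnot = T_C/ΔT = 281.93/24.00 = 11.75.
η_II = COP_actual/COP_Carnot = 4.238/11.75 = 0.3607.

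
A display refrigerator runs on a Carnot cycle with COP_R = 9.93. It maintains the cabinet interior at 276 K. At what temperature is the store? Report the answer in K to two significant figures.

300 K

COP_R = T_C/(T_H − T_C) gives T_H − T_C = T_C/COP.
With T_C = 276.00 K, T_H = 276.00 × (1 + 1/9.93) = 303.79 K.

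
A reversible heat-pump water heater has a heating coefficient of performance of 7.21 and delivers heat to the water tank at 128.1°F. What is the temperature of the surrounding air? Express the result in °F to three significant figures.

46.6 °F

COP_HP = T_H/(T_H − T_C) gives T_H − T_C = T_H/COP.
With T_H = 326.54 K, T_C = 326.54 × (1 − 1/7.21) = 281.25 K.
Converting, 281.25 K = 46.58°F.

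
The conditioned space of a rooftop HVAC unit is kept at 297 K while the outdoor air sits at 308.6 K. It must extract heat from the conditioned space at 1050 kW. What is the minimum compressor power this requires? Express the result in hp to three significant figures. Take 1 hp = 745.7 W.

55.0 hp

The reservoir spacing is ΔT = 308.6 − 297 = 11.60 K.
COP_Carnot = T_C/ΔT = 297.00/11.60 = 25.60.
Ẇ_min = Q̇/COP_Carnot = 1050/25.60 = 41.01 kW = 55.00 hp.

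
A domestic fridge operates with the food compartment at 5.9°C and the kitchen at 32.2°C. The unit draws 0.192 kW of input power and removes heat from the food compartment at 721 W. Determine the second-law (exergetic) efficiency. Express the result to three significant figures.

0.354

Converting, Q̇_C = 721.0 W = 0.7210 kW, so COP_actual = Q̇_C/Ẇ = 0.7210/0.1920 = 3.755.
In absolute terms T_C = 279.05 K and T_H = 305.35 K, so ΔT = 26.30 K.
COP_Carnot = T_C/ΔT = 279.05/26.30 = 10.61.
η_II = COP_actual/COP_Carnot = 3.755/10.61 = 0.3539.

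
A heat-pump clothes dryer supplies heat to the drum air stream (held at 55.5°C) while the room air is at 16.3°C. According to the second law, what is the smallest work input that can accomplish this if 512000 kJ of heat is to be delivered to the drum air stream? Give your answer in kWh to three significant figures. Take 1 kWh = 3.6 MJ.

In absolute terms T_C = 289.45 K and T_H = 328.65 K, so ΔT = 39.20 K.
The reversible limit is COP_HP = T_H/ΔT = 8.384, so W_min = Q_H/COP = Q_H·ΔT/T_H.
W_min = 512000 × 39.20/328.65 = 61070 kJ = 16.96 kWh.

17.0 kWh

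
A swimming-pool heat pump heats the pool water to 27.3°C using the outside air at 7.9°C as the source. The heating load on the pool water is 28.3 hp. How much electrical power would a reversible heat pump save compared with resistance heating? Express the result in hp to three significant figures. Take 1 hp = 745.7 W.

26.5 hp

In absolute terms T_C = 281.05 K and T_H = 300.45 K, so ΔT = 19.40 K.
COP_Carnot = T_H/ΔT = 300.45/19.40 = 15.49.
Resistance heating needs Ẇ_res = Q̇_H = 28.30 hp; the reversible heat pump needs only Ẇ_hp = Q̇_H/COP = 1.827 hp.
Saving = 28.30 − 1.827 = 26.47 hp.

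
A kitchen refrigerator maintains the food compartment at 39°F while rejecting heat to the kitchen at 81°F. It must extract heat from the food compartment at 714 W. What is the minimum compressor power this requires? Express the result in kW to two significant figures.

In absolute terms T_C = 277.04 K and T_H = 300.37 K, so ΔT = 23.33 K.
COP_Carnot = T_C/ΔT = 277.04/23.33 = 11.87.
Ẇ_min = Q̇/COP_Carnot = 714.0/11.87 = 60.14 W = 0.06014 kW.

0.060 kW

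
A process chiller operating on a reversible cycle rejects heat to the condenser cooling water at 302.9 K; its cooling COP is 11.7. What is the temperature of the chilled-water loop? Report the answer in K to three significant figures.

For a Carnot refrigerator COP_R = T_C/(T_H − T_C), so T_C = COP·T_H/(1 + COP).
With T_H = 302.90 K, T_C = 11.7 × 302.90/12.70 = 279.05 K.

279 K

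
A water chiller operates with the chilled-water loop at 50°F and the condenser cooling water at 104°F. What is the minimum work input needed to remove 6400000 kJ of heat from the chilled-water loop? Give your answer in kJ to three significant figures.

678000 kJ

In absolute terms T_C = 283.15 K and T_H = 313.15 K, so ΔT = 30.00 K.
The reversible limit is COP_R = T_C/ΔT = 9.438, so W_min = Q_C/COP = Q_C·ΔT/T_C.
W_min = 6400000 × 30.00/283.15 = 678100 kJ.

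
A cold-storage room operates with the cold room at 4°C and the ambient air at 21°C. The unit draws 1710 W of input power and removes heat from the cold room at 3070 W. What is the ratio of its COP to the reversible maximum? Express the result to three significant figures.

0.110

COP_actual = Q̇_C/Ẇ = 3070/1710 = 1.795.
In absolute terms T_C = 277.15 K and T_H = 294.15 K, so ΔT = 17.00 K.
COP_Carnot = T_C/ΔT = 277.15/17.00 = 16.30.
η_II = COP_actual/COP_Carnot = 1.795/16.30 = 0.1101.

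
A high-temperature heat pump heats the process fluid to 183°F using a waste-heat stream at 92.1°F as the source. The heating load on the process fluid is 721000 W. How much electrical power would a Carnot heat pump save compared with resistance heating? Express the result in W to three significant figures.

619000 W

In absolute terms T_C = 306.54 K and T_H = 357.04 K, so ΔT = 50.50 K.
COP_Carnot = T_H/ΔT = 357.04/50.50 = 7.070.
Resistance heating needs Ẇ_res = Q̇_H = 721000 W; the reversible heat pump needs only Ẇ_hp = Q̇_H/COP = 102000 W.
Saving = 721000 − 102000 = 619000 W.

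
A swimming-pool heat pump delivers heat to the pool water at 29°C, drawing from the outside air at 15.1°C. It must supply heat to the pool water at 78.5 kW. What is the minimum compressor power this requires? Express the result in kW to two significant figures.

In absolute terms T_C = 288.25 K and T_H = 302.15 K, so ΔT = 13.90 K.
COP_Carnot = T_H/ΔT = 302.15/13.90 = 21.74.
Ẇ_min = Q̇/COP_Carnot = 78.50/21.74 = 3.611 kW.

3.6 kW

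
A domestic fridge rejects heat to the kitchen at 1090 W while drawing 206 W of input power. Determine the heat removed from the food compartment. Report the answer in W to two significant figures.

For a cyclic device the first law requires Q̇_H = Q̇_C + Ẇ.
Q̇_C = Q̇_H − Ẇ = 884.0 W.

880 W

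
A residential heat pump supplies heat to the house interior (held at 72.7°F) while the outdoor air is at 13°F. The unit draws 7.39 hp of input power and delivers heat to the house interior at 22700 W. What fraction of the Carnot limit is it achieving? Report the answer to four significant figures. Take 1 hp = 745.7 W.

Converting, Q̇_H = 22700 W = 30.44 hp, so COP_actual = Q̇_H/Ẇ = 30.44/7.390 = 4.119.
In absolute terms T_C = 262.59 K and T_H = 295.76 K, so ΔT = 33.17 K.
COP_Carnot = T_H/ΔT = 295.76/33.17 = 8.917.
η_II = COP_actual/COP_Carnot = 4.119/8.917 = 0.4619.

0.4619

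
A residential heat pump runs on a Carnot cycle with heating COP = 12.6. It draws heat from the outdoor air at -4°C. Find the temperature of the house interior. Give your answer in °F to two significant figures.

COP_HP = T_H/(T_H − T_C) rearranges to T_H = COP·T_C/(COP − 1).
With T_C = 269.15 K, T_H = 12.6 × 269.15/11.60 = 292.35 K.
Converting, 292.35 K = 66.56°F.

67 °F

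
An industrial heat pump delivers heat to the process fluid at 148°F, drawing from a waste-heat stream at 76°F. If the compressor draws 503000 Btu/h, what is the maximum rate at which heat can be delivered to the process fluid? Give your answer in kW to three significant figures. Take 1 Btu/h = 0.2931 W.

In absolute terms T_C = 297.59 K and T_H = 337.59 K, so ΔT = 40.00 K.
COP_Carnot = T_H/ΔT = 337.59/40.00 = 8.440.
Q̇_max = COP_Carnot × Ẇ = 8.440 × 503000 Btu/h = 4245000 Btu/h = 1244 kW.

1240 kW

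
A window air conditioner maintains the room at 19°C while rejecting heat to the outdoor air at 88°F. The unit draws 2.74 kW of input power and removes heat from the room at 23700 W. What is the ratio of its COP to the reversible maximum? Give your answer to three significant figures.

0.359

Converting, Q̇_C = 23700 W = 23.70 kW, so COP_actual = Q̇_C/Ẇ = 23.70/2.740 = 8.650.
In absolute terms T_C = 292.15 K and T_H = 304.26 K, so ΔT = 12.11 K.
COP_Carnot = T_C/ΔT = 292.15/12.11 = 24.12.
η_II = COP_actual/COP_Carnot = 8.650/24.12 = 0.3586.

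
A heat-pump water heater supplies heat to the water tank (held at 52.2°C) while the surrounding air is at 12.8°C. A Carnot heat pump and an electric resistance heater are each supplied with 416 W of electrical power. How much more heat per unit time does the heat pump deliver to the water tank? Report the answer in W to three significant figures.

3020 W

In absolute terms T_C = 285.95 K and T_H = 325.35 K, so ΔT = 39.40 K.
COP_Carnot = T_H/ΔT = 325.35/39.40 = 8.258.
The heat pump delivers Q̇_H = COP × Ẇ = 3435 W; the resistance heater delivers Ẇ = 416.0 W.
Extra = (COP − 1)·Ẇ = 3019 W.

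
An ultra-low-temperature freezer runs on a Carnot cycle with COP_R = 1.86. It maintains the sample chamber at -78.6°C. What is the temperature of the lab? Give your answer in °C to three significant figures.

26.0 °C

COP_R = T_C/(T_H − T_C) gives T_H − T_C = T_C/COP.
With T_C = 194.55 K, T_H = 194.55 × (1 + 1/1.86) = 299.15 K.
Converting, 299.15 K = 26.00°C.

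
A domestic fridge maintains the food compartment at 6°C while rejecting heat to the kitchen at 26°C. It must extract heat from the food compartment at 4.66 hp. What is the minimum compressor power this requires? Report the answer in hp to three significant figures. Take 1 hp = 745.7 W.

0.334 hp

In absolute terms T_C = 279.15 K and T_H = 299.15 K, so ΔT = 20.00 K.
COP_Carnot = T_C/ΔT = 279.15/20.00 = 13.96.
Ẇ_min = Q̇/COP_Carnot = 4.660/13.96 = 0.3339 hp.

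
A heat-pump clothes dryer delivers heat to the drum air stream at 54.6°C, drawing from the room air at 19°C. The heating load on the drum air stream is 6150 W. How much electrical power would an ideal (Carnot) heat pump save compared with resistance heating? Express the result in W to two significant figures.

5500 W

In absolute terms T_C = 292.15 K and T_H = 327.75 K, so ΔT = 35.60 K.
COP_Carnot = T_H/ΔT = 327.75/35.60 = 9.206.
Resistance heating needs Ẇ_res = Q̇_H = 6150 W; the reversible heat pump needs only Ẇ_hp = Q̇_H/COP = 668.0 W.
Saving = 6150 − 668.0 = 5482 W.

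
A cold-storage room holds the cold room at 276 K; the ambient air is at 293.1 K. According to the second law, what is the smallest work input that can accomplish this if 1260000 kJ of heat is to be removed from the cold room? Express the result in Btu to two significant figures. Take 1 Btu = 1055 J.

The reservoir spacing is ΔT = 293.1 − 276 = 17.10 K.
The reversible limit is COP_R = T_C/ΔT = 16.14, so W_min = Q_C/COP = Q_C·ΔT/T_C.
W_min = 1260000 × 17.10/276.00 = 78070 kJ = 74000 Btu.

74000 Btu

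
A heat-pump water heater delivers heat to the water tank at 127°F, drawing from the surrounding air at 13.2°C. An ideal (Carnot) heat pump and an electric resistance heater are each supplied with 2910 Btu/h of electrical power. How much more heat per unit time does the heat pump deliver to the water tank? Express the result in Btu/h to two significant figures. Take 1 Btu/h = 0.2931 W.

21000 Btu/h

In absolute terms T_C = 286.35 K and T_H = 325.93 K, so ΔT = 39.58 K.
COP_Carnot = T_H/ΔT = 325.93/39.58 = 8.235.
The heat pump delivers Q̇_H = COP × Ẇ = 23960 Btu/h; the resistance heater delivers Ẇ = 2910 Btu/h.
Extra = (COP − 1)·Ẇ = 21050 Btu/h.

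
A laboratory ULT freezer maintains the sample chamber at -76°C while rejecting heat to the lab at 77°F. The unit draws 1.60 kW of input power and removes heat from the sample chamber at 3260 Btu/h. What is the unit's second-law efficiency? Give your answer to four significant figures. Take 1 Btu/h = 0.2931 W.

Converting, Q̇_C = 3260 Btu/h = 0.9555 kW, so COP_actual = Q̇_C/Ẇ = 0.9555/1.600 = 0.5972.
In absolute terms T_C = 197.15 K and T_H = 298.15 K, so ΔT = 101.0 K.
COP_Carnot = T_C/ΔT = 197.15/101.0 = 1.952.
η_II = COP_actual/COP_Carnot = 0.5972/1.952 = 0.3059.

0.3059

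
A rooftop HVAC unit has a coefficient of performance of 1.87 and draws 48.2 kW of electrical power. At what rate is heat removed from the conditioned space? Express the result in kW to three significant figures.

90.1 kW

Q̇_C = COP × Ẇ = 1.87 × 48.20 = 90.13 kW.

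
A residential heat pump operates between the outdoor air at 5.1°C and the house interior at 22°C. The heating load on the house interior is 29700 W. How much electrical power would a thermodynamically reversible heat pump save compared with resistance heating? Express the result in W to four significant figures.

28000 W

In absolute terms T_C = 278.25 K and T_H = 295.15 K, so ΔT = 16.90 K.
COP_Carnot = T_H/ΔT = 295.15/16.90 = 17.46.
Resistance heating needs Ẇ_res = Q̇_H = 29700 W; the reversible heat pump needs only Ẇ_hp = Q̇_H/COP = 1701 W.
Saving = 29700 − 1701 = 28000 W.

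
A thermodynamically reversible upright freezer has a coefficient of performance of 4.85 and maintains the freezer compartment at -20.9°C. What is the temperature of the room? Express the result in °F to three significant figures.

88.0 °F

COP_R = T_C/(T_H − T_C) gives T_H − T_C = T_C/COP.
With T_C = 252.25 K, T_H = 252.25 × (1 + 1/4.85) = 304.26 K.
Converting, 304.26 K = 88.00°F.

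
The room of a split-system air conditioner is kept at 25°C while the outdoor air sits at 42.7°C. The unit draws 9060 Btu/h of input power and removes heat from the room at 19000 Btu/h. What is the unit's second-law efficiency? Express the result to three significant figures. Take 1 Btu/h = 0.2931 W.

COP_actual = Q̇_C/Ẇ = 19000/9060 = 2.097.
In absolute terms T_C = 298.15 K and T_H = 315.85 K, so ΔT = 17.70 K.
COP_Carnot = T_C/ΔT = 298.15/17.70 = 16.84.
η_II = COP_actual/COP_Carnot = 2.097/16.84 = 0.1245.

0.124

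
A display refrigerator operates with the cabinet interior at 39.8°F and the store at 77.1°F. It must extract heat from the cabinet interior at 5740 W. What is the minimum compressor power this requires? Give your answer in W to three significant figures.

In absolute terms T_C = 277.48 K and T_H = 298.21 K, so ΔT = 20.72 K.
COP_Carnot = T_C/ΔT = 277.48/20.72 = 13.39.
Ẇ_min = Q̇/COP_Carnot = 5740/13.39 = 428.7 W.

429 W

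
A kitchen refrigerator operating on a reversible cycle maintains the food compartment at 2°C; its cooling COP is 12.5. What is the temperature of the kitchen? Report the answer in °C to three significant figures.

24.0 °C

COP_R = T_C/(T_H − T_C) gives T_H − T_C = T_C/COP.
With T_C = 275.15 K, T_H = 275.15 × (1 + 1/12.5) = 297.16 K.
Converting, 297.16 K = 24.01°C.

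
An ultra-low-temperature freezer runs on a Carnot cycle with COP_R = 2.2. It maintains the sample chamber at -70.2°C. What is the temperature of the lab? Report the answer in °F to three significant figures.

COP_R = T_C/(T_H − T_C) gives T_H − T_C = T_C/COP.
With T_C = 202.95 K, T_H = 202.95 × (1 + 1/2.2) = 295.20 K.
Converting, 295.20 K = 71.69°F.

71.7 °F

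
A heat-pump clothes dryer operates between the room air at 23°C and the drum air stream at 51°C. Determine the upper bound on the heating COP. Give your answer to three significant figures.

In absolute terms T_C = 296.15 K and T_H = 324.15 K, so ΔT = 28.00 K.
For a reversible cycle, COP_Carnot = T_H/ΔT = 324.15/28.00 = 11.58.

11.6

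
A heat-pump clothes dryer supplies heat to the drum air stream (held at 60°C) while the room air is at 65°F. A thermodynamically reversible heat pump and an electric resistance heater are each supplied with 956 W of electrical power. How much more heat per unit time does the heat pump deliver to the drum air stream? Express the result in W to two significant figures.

6700 W

In absolute terms T_C = 291.48 K and T_H = 333.15 K, so ΔT = 41.67 K.
COP_Carnot = T_H/ΔT = 333.15/41.67 = 7.996.
The heat pump delivers Q̇_H = COP × Ẇ = 7644 W; the resistance heater delivers Ẇ = 956.0 W.
Extra = (COP − 1)·Ẇ = 6688 W.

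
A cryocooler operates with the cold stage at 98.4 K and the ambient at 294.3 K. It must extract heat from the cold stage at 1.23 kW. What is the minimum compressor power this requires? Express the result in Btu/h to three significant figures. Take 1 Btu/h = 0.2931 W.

8350 Btu/h

The reservoir spacing is ΔT = 294.3 − 98.4 = 195.9 K.
COP_Carnot = T_C/ΔT = 98.40/195.9 = 0.5023.
Ẇ_min = Q̇/COP_Carnot = 1.230/0.5023 = 2.449 kW = 8355 Btu/h.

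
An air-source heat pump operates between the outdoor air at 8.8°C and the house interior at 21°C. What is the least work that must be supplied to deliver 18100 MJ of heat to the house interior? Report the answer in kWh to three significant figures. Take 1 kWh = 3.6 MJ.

209 kWh

In absolute terms T_C = 281.95 K and T_H = 294.15 K, so ΔT = 12.20 K.
The reversible limit is COP_HP = T_H/ΔT = 24.11, so W_min = Q_H/COP = Q_H·ΔT/T_H.
W_min = 18100 × 12.20/294.15 = 750.7 MJ = 208.5 kWh.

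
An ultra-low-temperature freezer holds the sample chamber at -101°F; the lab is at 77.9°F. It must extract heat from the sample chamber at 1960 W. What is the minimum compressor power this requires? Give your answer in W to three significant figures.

In absolute terms T_C = 199.26 K and T_H = 298.65 K, so ΔT = 99.39 K.
COP_Carnot = T_C/ΔT = 199.26/99.39 = 2.005.
Ẇ_min = Q̇/COP_Carnot = 1960/2.005 = 977.6 W.

978 W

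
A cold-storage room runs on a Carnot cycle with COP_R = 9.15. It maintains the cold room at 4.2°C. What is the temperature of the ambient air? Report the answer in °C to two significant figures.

COP_R = T_C/(T_H − T_C) gives T_H − T_C = T_C/COP.
With T_C = 277.35 K, T_H = 277.35 × (1 + 1/9.15) = 307.66 K.
Converting, 307.66 K = 34.51°C.

35 °C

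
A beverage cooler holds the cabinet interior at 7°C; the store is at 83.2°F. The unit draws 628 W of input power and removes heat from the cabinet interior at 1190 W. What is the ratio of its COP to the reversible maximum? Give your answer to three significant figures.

COP_actual = Q̇_C/Ẇ = 1190/628.0 = 1.895.
In absolute terms T_C = 280.15 K and T_H = 301.59 K, so ΔT = 21.44 K.
COP_Carnot = T_C/ΔT = 280.15/21.44 = 13.06.
η_II = COP_actual/COP_Carnot = 1.895/13.06 = 0.1450.

0.145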